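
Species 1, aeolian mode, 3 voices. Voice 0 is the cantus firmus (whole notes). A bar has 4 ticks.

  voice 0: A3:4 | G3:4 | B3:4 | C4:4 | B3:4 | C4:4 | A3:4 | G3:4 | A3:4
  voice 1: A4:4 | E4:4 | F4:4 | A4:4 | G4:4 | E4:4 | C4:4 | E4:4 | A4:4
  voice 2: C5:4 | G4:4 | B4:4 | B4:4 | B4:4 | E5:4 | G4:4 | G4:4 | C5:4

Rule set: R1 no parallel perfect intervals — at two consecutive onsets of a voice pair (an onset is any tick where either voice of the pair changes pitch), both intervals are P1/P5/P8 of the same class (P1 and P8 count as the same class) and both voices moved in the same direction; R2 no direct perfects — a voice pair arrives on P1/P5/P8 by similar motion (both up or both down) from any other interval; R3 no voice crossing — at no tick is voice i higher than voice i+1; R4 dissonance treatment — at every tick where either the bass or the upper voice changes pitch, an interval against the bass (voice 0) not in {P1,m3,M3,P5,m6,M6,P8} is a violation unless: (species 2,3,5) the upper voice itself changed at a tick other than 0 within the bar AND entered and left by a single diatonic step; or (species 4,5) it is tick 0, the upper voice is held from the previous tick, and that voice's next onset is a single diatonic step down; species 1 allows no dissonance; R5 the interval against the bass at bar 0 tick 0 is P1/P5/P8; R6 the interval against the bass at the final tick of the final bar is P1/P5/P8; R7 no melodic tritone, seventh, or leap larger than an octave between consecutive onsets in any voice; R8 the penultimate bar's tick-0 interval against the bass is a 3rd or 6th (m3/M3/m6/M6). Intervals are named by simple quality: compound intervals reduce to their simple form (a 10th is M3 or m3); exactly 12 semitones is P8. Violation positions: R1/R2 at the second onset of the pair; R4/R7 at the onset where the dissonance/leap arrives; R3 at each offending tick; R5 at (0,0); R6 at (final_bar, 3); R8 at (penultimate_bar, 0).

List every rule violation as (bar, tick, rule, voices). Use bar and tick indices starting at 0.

bar 0: v0=A3 v1=A4 v2=C5 downbeat m3
bar 1: v0=G3 v1=E4 v2=G4 downbeat P8
bar 2: v0=B3 v1=F4 v2=B4 downbeat P8
bar 3: v0=C4 v1=A4 v2=B4 downbeat M7
bar 4: v0=B3 v1=G4 v2=B4 downbeat P8
bar 5: v0=C4 v1=E4 v2=E5 downbeat M3
bar 6: v0=A3 v1=C4 v2=G4 downbeat m7
bar 7: v0=G3 v1=E4 v2=G4 downbeat P8
bar 8: v0=A3 v1=A4 v2=C5 downbeat m3
  -> R5 @ bar 0 tick 0 v(0, 2): opens on m3
  -> R2 @ bar 1 tick 0 v(0, 2): A3/C5 m3 -> G3/G4 P8 similar
  -> R1 @ bar 2 tick 0 v(0, 2): G3/G4 P8 -> B3/B4 P8 similar
  -> R4 @ bar 2 tick 0 v(0, 1): B3/F4 TT untreated
  -> R4 @ bar 3 tick 0 v(0, 2): C4/B4 M7 untreated
  -> R2 @ bar 6 tick 0 v(1, 2): E4/E5 P8 -> C4/G4 P5 similar
  -> R4 @ bar 6 tick 0 v(0, 2): A3/G4 m7 untreated
  -> R8 @ bar 7 tick 0 v(0, 2): penult P8 not 3rd/6th
  -> R2 @ bar 8 tick 0 v(0, 1): G3/E4 M6 -> A3/A4 P8 similar
  -> R6 @ bar 8 tick 3 v(0, 2): closes on m3

(0, 0, R5, (0, 2))
(1, 0, R2, (0, 2))
(2, 0, R1, (0, 2))
(2, 0, R4, (0, 1))
(3, 0, R4, (0, 2))
(6, 0, R2, (1, 2))
(6, 0, R4, (0, 2))
(7, 0, R8, (0, 2))
(8, 0, R2, (0, 1))
(8, 3, R6, (0, 2))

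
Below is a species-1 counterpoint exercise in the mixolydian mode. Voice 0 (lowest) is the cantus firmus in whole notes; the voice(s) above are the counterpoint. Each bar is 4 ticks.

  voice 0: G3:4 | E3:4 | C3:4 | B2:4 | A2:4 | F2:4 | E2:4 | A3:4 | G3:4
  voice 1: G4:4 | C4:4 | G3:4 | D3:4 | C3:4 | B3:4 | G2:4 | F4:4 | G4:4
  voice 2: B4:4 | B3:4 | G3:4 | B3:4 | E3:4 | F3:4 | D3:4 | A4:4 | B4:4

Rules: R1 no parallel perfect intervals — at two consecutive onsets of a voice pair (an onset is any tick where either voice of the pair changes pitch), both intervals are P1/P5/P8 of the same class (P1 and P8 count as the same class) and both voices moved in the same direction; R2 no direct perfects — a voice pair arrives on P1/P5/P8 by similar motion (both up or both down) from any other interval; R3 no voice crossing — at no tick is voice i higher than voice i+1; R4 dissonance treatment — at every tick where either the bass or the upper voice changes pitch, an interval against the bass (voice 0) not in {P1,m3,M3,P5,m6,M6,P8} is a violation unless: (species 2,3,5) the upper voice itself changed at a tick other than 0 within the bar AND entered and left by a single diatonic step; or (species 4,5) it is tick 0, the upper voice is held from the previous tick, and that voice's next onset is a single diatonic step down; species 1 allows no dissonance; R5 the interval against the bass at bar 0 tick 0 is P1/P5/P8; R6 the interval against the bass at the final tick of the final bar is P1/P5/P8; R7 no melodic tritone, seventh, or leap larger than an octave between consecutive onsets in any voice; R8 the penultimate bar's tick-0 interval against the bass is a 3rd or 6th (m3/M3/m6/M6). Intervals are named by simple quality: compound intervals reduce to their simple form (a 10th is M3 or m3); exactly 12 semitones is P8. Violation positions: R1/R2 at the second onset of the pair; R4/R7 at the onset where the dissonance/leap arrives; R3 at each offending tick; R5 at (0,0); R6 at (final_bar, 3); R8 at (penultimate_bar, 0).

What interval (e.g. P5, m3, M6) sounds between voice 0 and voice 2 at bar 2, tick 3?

P5

voice 0=C3 voice 2=G3 -> P5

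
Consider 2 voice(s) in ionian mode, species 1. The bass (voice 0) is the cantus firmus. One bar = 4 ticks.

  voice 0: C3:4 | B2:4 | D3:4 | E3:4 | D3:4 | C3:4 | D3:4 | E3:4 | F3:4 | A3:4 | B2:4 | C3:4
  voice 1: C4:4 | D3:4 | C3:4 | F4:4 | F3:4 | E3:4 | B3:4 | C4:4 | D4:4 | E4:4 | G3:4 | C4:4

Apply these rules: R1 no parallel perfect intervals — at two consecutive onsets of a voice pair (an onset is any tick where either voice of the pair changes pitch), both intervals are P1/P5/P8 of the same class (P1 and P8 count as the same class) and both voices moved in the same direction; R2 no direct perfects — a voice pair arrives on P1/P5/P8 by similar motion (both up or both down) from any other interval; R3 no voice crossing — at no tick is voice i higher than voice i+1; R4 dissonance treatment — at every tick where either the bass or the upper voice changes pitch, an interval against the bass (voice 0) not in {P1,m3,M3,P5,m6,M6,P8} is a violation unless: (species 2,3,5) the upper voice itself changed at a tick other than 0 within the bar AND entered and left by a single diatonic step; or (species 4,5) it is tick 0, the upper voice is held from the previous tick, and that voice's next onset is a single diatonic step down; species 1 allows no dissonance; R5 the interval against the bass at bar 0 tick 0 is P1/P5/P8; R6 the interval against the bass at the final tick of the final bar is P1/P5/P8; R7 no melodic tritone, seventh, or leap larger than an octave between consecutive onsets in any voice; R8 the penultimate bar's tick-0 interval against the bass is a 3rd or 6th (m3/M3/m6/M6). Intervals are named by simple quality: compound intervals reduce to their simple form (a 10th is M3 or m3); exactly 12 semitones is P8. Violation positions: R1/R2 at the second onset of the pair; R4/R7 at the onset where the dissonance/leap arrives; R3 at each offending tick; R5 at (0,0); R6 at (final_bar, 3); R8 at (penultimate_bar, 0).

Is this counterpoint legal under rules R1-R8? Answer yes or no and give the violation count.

No (11 violations)

bar 0: v0=C3 v1=C4 (P8)
bar 1: v0=B2 v1=D3 (m3)
bar 2: v0=D3 v1=C3 (M2)
bar 3: v0=E3 v1=F4 (m2)
bar 4: v0=D3 v1=F3 (m3)
bar 5: v0=C3 v1=E3 (M3)
bar 6: v0=D3 v1=B3 (M6)
bar 7: v0=E3 v1=C4 (m6)
bar 8: v0=F3 v1=D4 (M6)
bar 9: v0=A3 v1=E4 (P5)
bar 10: v0=B2 v1=G3 (m6)
bar 11: v0=C3 v1=C4 (P8)
  R7 @ bar1.0: C4->D3 leap 10st
  R3 @ bar2.0: D3 above C3
  R4 @ bar2.0: D3/C3 M2 untreated
  R3 @ bar2.1: D3 above C3
  R3 @ bar2.2: D3 above C3
  R3 @ bar2.3: D3 above C3
  R4 @ bar3.0: E3/F4 m2 untreated
  R7 @ bar3.0: C3->F4 leap 17st
  R2 @ bar9.0: F3/D4 M6 -> A3/E4 P5 similar
  R7 @ bar10.0: A3->B2 leap 10st
  R2 @ bar11.0: B2/G3 m6 -> C3/C4 P8 similar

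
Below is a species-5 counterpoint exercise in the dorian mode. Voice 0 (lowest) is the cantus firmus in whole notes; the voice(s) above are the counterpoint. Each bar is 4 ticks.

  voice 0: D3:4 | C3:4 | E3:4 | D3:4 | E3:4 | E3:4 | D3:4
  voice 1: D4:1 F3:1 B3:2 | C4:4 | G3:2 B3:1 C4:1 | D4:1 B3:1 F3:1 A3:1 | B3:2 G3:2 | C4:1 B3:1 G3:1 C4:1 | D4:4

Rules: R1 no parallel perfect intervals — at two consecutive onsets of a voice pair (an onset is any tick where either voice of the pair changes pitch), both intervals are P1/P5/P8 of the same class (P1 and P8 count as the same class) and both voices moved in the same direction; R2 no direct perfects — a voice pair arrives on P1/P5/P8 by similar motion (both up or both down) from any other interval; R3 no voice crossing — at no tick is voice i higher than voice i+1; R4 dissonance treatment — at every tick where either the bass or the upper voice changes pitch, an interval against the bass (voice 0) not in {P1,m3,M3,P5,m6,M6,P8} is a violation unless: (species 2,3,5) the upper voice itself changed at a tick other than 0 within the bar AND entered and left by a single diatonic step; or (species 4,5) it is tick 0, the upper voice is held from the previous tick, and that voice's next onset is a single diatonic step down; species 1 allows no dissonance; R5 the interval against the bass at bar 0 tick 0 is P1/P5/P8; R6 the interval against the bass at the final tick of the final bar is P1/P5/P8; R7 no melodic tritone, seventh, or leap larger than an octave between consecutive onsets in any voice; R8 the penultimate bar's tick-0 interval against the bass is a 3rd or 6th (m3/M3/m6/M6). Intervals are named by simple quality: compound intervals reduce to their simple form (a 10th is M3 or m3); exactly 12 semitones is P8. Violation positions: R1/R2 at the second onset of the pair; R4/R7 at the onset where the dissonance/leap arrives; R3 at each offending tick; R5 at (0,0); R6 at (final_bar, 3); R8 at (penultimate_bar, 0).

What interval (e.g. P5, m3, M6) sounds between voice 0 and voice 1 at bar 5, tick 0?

m6

voice 0=E3 voice 1=C4 -> m6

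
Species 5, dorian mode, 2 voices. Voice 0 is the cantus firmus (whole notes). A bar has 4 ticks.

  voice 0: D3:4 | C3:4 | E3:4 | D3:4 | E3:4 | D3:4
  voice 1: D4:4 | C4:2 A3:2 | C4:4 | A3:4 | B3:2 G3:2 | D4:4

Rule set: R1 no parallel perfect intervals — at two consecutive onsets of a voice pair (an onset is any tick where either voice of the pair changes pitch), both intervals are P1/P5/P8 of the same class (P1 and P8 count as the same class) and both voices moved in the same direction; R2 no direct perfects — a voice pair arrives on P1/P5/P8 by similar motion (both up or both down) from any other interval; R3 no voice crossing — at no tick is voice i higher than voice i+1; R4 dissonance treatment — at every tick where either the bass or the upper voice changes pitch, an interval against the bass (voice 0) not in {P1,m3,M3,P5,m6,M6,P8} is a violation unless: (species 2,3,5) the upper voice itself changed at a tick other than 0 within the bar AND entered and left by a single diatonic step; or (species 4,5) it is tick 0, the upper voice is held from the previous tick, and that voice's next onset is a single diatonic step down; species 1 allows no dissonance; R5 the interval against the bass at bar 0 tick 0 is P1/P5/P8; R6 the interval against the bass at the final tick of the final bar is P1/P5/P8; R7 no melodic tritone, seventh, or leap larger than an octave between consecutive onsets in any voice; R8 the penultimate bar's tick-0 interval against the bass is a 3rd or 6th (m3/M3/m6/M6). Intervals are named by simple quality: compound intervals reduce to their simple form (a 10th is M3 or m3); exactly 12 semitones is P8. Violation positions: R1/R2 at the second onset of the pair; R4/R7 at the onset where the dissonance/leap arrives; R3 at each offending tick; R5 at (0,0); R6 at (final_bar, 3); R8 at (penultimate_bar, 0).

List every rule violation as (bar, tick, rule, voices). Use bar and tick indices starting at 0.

bar 0: v0=D3 v1=D4 downbeat P8
bar 1: v0=C3 v1=C4 downbeat P8
bar 2: v0=E3 v1=C4 downbeat m6
bar 3: v0=D3 v1=A3 downbeat P5
bar 4: v0=E3 v1=B3 downbeat P5
bar 5: v0=D3 v1=D4 downbeat P8
  -> R1 @ bar 1 tick 0 v(0, 1): D3/D4 P8 -> C3/C4 P8 similar
  -> R2 @ bar 3 tick 0 v(0, 1): E3/C4 m6 -> D3/A3 P5 similar
  -> R1 @ bar 4 tick 0 v(0, 1): D3/A3 P5 -> E3/B3 P5 similar
  -> R8 @ bar 4 tick 0 v(0, 1): penult P5 not 3rd/6th

(1, 0, R1, (0, 1))
(3, 0, R2, (0, 1))
(4, 0, R1, (0, 1))
(4, 0, R8, (0, 1))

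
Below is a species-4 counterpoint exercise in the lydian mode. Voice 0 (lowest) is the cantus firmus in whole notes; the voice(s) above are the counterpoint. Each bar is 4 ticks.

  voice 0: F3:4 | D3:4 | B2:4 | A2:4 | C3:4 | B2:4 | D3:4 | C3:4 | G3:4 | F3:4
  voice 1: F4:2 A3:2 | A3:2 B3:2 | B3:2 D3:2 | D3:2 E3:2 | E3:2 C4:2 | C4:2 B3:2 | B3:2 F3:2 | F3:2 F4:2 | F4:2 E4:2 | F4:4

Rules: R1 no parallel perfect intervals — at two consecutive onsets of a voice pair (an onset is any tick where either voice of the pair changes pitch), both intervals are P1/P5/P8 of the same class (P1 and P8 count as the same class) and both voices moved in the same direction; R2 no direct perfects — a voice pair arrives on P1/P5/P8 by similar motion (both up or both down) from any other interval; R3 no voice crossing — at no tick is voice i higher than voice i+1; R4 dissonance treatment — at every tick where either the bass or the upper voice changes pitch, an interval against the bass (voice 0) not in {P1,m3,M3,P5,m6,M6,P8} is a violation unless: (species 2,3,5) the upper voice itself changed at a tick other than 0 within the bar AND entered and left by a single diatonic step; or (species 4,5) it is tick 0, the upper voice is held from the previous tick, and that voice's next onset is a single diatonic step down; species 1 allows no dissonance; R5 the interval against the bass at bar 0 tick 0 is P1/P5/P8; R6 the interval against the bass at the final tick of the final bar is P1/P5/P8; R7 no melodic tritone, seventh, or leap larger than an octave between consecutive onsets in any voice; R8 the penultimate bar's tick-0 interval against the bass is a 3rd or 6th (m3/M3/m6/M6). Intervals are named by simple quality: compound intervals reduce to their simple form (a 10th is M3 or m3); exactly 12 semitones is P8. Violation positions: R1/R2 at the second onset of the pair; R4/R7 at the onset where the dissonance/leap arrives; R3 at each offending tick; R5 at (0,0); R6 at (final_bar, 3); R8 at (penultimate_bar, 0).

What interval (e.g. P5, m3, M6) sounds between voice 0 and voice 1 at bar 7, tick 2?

voice 0=C3 voice 1=F4 -> P4

P4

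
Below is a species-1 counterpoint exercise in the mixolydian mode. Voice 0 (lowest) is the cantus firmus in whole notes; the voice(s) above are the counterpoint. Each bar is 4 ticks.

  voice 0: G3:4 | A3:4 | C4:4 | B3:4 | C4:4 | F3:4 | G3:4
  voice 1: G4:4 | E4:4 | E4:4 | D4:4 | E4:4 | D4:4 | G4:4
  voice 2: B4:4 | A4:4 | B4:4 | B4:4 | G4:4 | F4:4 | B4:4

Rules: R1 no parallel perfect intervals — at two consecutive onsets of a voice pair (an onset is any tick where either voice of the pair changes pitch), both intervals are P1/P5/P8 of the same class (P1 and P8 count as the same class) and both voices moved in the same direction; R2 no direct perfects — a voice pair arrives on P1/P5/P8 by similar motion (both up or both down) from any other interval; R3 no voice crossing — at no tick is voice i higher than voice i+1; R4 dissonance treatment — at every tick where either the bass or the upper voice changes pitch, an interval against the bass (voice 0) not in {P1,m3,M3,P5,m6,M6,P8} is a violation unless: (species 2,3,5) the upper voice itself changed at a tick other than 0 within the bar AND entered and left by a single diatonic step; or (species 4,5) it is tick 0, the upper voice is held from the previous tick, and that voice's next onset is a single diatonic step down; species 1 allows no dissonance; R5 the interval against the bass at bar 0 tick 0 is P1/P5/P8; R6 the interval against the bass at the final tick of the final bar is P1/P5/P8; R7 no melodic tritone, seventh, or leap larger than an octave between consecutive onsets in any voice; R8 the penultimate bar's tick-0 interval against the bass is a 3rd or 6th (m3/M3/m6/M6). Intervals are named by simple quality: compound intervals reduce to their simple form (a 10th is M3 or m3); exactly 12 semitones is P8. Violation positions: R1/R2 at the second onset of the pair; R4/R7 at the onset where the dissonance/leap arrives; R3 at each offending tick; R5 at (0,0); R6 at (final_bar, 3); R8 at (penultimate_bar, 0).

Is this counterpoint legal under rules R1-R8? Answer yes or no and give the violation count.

No (7 violations)

bar 0: v0=G3 v1=G4 v2=B4 (M3)
bar 1: v0=A3 v1=E4 v2=A4 (P8)
bar 2: v0=C4 v1=E4 v2=B4 (M7)
bar 3: v0=B3 v1=D4 v2=B4 (P8)
bar 4: v0=C4 v1=E4 v2=G4 (P5)
bar 5: v0=F3 v1=D4 v2=F4 (P8)
bar 6: v0=G3 v1=G4 v2=B4 (M3)
  R5 @ bar0.0: opens on M3
  R4 @ bar2.0: C4/B4 M7 untreated
  R2 @ bar5.0: C4/G4 P5 -> F3/F4 P8 similar
  R8 @ bar5.0: penult P8 not 3rd/6th
  R2 @ bar6.0: F3/D4 M6 -> G3/G4 P8 similar
  R7 @ bar6.0: F4->B4 leap 6st
  R6 @ bar6.3: closes on M3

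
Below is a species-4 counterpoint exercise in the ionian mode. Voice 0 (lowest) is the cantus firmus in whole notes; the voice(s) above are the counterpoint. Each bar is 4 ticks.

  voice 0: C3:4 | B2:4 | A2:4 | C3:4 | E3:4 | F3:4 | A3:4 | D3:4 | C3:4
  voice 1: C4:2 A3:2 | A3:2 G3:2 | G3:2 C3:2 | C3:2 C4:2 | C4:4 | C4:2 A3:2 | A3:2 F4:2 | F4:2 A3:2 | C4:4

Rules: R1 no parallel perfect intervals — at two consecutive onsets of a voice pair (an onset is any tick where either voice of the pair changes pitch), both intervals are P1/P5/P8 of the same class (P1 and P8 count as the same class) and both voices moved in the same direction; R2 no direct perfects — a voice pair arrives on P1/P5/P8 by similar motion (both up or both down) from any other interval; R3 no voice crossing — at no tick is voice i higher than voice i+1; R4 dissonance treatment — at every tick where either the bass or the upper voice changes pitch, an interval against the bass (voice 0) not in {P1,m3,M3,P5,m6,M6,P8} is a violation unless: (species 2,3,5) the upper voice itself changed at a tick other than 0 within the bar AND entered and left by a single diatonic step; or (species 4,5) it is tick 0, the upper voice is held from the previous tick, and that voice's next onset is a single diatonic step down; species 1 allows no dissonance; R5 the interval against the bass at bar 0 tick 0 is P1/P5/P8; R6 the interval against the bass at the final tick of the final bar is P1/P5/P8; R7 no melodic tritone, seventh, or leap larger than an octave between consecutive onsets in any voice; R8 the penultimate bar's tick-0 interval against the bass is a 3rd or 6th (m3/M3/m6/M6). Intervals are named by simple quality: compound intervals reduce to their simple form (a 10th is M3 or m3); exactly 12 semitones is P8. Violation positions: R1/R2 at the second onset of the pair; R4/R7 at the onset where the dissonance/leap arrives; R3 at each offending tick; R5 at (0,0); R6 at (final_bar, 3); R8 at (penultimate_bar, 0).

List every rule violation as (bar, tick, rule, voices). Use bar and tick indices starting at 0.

bar 0: v0=C3 v1=C4 downbeat P8
bar 1: v0=B2 v1=A3 downbeat m7
bar 2: v0=A2 v1=G3 downbeat m7
bar 3: v0=C3 v1=C3 downbeat P1
bar 4: v0=E3 v1=C4 downbeat m6
bar 5: v0=F3 v1=C4 downbeat P5
bar 6: v0=A3 v1=A3 downbeat P1
bar 7: v0=D3 v1=F4 downbeat m3
bar 8: v0=C3 v1=C4 downbeat P8
  -> R4 @ bar 2 tick 0 v(0, 1): A2/G3 m7 untreated

(2, 0, R4, (0, 1))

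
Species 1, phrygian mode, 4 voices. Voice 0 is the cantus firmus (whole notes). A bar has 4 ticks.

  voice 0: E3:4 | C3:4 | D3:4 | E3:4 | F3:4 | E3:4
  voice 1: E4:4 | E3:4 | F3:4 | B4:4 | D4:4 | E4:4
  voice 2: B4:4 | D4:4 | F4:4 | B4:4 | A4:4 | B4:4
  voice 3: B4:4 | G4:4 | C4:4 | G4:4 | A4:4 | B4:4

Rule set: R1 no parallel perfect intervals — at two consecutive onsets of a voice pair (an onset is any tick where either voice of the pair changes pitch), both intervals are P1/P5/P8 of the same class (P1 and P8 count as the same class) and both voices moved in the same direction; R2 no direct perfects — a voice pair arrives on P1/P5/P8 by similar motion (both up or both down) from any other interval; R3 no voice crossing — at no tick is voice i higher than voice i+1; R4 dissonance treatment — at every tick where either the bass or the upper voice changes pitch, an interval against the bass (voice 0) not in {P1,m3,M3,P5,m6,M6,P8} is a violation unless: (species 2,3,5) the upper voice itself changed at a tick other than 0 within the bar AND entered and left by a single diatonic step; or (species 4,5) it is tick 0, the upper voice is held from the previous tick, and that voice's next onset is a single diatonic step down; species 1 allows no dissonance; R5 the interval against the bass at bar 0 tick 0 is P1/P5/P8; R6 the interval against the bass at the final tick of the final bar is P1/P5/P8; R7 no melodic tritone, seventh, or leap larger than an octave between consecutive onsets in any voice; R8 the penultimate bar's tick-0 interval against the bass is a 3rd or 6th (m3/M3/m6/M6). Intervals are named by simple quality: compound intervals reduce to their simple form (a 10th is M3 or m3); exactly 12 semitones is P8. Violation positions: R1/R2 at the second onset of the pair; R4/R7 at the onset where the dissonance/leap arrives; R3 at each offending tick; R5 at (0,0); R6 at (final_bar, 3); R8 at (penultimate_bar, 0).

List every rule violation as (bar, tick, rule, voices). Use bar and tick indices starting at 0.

bar 0: v0=E3 v1=E4 v2=B4 v3=B4 downbeat P5
bar 1: v0=C3 v1=E3 v2=D4 v3=G4 downbeat P5
bar 2: v0=D3 v1=F3 v2=F4 v3=C4 downbeat m7
bar 3: v0=E3 v1=B4 v2=B4 v3=G4 downbeat m3
bar 4: v0=F3 v1=D4 v2=A4 v3=A4 downbeat M3
bar 5: v0=E3 v1=E4 v2=B4 v3=B4 downbeat P5
  -> R1 @ bar 1 tick 0 v(0, 3): E3/B4 P5 -> C3/G4 P5 similar
  -> R4 @ bar 1 tick 0 v(0, 2): C3/D4 M2 untreated
  -> R2 @ bar 2 tick 0 v(1, 2): E3/D4 m7 -> F3/F4 P8 similar
  -> R3 @ bar 2 tick 0 v(2, 3): F4 above C4
  -> R4 @ bar 2 tick 0 v(0, 3): D3/C4 m7 untreated
  -> R3 @ bar 2 tick 1 v(2, 3): F4 above C4
  -> R3 @ bar 2 tick 2 v(2, 3): F4 above C4
  -> R3 @ bar 2 tick 3 v(2, 3): F4 above C4
  -> R1 @ bar 3 tick 0 v(1, 2): F3/F4 P8 -> B4/B4 P1 similar
  -> R2 @ bar 3 tick 0 v(0, 1): D3/F3 m3 -> E3/B4 P5 similar
  -> R2 @ bar 3 tick 0 v(0, 2): D3/F4 m3 -> E3/B4 P5 similar
  -> R3 @ bar 3 tick 0 v(2, 3): B4 above G4
  -> R7 @ bar 3 tick 0 v(1,): F3->B4 leap 18st
  -> R7 @ bar 3 tick 0 v(2,): F4->B4 leap 6st
  -> R3 @ bar 3 tick 1 v(2, 3): B4 above G4
  -> R3 @ bar 3 tick 2 v(2, 3): B4 above G4
  -> R3 @ bar 3 tick 3 v(2, 3): B4 above G4
  -> R2 @ bar 4 tick 0 v(1, 2): B4/B4 P1 -> D4/A4 P5 similar
  -> R1 @ bar 5 tick 0 v(1, 2): D4/A4 P5 -> E4/B4 P5 similar
  -> R1 @ bar 5 tick 0 v(1, 3): D4/A4 P5 -> E4/B4 P5 similar
  -> R1 @ bar 5 tick 0 v(2, 3): A4/A4 P1 -> B4/B4 P1 similar

(1, 0, R1, (0, 3))
(1, 0, R4, (0, 2))
(2, 0, R2, (1, 2))
(2, 0, R3, (2, 3))
(2, 0, R4, (0, 3))
(2, 1, R3, (2, 3))
(2, 2, R3, (2, 3))
(2, 3, R3, (2, 3))
(3, 0, R1, (1, 2))
(3, 0, R2, (0, 1))
(3, 0, R2, (0, 2))
(3, 0, R3, (2, 3))
(3, 0, R7, (1,))
(3, 0, R7, (2,))
(3, 1, R3, (2, 3))
(3, 2, R3, (2, 3))
(3, 3, R3, (2, 3))
(4, 0, R2, (1, 2))
(5, 0, R1, (1, 2))
(5, 0, R1, (1, 3))
(5, 0, R1, (2, 3))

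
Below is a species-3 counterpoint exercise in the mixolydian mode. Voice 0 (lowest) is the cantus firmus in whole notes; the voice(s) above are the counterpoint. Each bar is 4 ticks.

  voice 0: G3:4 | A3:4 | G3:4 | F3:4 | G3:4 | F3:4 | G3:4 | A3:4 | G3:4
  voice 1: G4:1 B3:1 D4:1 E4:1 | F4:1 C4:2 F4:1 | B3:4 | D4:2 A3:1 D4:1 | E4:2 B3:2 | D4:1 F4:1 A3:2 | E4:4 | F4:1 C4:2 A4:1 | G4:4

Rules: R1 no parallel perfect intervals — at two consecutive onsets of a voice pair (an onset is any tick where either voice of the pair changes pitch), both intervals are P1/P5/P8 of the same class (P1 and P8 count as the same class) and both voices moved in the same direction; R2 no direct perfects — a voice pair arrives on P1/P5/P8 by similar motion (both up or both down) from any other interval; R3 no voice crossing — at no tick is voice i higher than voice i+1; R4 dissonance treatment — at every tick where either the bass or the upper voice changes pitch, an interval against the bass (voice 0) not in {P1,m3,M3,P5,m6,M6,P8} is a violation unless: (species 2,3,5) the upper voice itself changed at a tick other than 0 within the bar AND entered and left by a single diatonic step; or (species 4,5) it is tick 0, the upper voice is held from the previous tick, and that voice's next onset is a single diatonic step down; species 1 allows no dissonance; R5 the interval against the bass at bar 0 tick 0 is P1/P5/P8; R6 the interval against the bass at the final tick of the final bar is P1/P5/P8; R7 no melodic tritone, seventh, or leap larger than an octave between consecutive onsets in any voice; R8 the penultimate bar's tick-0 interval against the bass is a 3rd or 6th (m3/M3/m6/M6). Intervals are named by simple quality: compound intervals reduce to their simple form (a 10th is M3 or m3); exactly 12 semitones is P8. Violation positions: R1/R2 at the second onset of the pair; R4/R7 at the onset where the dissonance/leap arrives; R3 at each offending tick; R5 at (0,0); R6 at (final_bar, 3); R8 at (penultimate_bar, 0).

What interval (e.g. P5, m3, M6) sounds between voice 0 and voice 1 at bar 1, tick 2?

m3

voice 0=A3 voice 1=C4 -> m3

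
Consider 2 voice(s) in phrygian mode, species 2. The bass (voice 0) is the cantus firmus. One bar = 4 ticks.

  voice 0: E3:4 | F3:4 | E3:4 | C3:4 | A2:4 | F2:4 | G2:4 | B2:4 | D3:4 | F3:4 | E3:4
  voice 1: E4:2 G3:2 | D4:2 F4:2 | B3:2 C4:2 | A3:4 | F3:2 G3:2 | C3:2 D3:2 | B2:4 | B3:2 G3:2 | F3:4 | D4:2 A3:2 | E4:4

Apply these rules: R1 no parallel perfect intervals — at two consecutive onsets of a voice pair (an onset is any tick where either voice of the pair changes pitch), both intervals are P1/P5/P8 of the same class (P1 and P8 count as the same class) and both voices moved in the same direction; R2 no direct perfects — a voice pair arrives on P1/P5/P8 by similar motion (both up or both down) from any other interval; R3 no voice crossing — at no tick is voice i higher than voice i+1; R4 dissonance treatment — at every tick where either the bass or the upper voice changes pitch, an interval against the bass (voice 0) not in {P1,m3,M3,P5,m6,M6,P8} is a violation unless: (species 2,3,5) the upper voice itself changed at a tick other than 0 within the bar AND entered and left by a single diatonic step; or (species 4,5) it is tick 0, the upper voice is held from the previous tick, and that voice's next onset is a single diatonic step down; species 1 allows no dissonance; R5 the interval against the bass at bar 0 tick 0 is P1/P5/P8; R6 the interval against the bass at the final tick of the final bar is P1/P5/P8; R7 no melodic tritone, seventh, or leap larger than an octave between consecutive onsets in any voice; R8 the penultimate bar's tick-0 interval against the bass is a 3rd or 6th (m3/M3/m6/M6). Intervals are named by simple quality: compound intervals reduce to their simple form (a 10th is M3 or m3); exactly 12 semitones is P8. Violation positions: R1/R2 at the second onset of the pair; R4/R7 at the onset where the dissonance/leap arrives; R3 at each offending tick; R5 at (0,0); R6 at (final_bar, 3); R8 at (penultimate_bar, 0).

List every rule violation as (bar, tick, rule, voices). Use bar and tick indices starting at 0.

(2, 0, R2, (0, 1))
(2, 0, R7, (1,))
(4, 2, R4, (0, 1))
(5, 0, R2, (0, 1))
(7, 0, R2, (0, 1))

bar 0: v0=E3 v1=E4 downbeat P8
bar 1: v0=F3 v1=D4 downbeat M6
bar 2: v0=E3 v1=B3 downbeat P5
bar 3: v0=C3 v1=A3 downbeat M6
bar 4: v0=A2 v1=F3 downbeat m6
bar 5: v0=F2 v1=C3 downbeat P5
bar 6: v0=G2 v1=B2 downbeat M3
bar 7: v0=B2 v1=B3 downbeat P8
bar 8: v0=D3 v1=F3 downbeat m3
bar 9: v0=F3 v1=D4 downbeat M6
bar 10: v0=E3 v1=E4 downbeat P8
  -> R2 @ bar 2 tick 0 v(0, 1): F3/F4 P8 -> E3/B3 P5 similar
  -> R7 @ bar 2 tick 0 v(1,): F4->B3 leap 6st
  -> R4 @ bar 4 tick 2 v(0, 1): A2/G3 m7 untreated
  -> R2 @ bar 5 tick 0 v(0, 1): A2/G3 m7 -> F2/C3 P5 similar
  -> R2 @ bar 7 tick 0 v(0, 1): G2/B2 M3 -> B2/B3 P8 similar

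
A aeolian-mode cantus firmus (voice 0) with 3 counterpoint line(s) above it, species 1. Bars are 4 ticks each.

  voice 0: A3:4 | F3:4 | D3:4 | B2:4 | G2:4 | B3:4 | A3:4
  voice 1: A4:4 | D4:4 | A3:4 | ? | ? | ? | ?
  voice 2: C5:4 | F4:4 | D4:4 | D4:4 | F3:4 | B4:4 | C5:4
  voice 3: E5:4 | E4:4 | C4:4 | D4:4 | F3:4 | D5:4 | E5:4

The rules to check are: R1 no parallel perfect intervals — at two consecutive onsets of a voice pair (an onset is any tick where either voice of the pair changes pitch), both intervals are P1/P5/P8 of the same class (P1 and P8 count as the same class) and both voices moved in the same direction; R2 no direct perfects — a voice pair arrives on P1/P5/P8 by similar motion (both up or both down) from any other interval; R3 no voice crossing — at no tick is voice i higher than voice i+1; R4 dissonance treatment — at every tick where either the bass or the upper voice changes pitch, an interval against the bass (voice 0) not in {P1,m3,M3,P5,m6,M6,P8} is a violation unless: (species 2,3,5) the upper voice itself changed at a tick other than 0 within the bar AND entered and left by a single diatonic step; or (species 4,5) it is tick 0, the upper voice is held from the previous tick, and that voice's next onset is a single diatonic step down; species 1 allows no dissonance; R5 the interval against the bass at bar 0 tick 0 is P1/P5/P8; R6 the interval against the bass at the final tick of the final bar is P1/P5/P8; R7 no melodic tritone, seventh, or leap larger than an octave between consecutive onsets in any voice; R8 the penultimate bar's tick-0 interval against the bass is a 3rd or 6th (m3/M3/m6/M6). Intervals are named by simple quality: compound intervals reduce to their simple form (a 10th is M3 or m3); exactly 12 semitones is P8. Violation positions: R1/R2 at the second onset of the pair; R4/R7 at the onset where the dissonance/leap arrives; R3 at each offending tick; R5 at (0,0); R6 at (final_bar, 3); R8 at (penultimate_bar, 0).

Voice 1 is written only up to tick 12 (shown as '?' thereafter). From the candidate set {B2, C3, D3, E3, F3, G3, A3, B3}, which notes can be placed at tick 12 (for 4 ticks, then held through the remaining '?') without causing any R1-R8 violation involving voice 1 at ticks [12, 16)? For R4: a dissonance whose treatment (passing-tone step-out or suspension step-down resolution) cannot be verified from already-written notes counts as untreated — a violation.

B2: violates R2,R7
C3: violates R4
D3: legal
E3: violates R4
F3: violates R4
G3: legal
A3: violates R4
B3: legal

{B3, D3, G3}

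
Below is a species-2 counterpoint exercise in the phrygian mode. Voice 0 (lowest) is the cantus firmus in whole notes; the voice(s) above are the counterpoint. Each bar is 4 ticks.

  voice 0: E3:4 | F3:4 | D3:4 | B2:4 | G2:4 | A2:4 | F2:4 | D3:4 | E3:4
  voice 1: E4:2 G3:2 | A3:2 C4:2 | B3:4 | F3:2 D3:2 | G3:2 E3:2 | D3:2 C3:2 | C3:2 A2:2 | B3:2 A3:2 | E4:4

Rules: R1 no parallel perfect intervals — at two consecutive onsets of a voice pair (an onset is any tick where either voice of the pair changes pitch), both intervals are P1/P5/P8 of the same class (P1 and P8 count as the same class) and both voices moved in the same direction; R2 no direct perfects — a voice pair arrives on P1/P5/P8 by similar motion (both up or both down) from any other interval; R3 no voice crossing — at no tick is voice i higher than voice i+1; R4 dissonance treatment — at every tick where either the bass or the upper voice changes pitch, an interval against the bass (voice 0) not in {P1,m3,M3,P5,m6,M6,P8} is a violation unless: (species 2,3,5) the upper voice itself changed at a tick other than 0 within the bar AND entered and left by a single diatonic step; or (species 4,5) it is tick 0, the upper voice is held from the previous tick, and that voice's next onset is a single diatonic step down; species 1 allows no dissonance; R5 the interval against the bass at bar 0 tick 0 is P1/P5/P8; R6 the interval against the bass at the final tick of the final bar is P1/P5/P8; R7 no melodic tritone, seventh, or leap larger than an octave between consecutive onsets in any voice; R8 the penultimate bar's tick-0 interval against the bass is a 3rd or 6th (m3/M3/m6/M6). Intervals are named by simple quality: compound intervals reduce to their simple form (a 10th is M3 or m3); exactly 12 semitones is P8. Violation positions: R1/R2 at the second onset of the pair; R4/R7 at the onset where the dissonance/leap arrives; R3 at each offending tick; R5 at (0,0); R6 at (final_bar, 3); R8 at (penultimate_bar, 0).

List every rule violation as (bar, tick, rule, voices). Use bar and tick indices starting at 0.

(3, 0, R4, (0, 1))
(3, 0, R7, (1,))
(5, 0, R4, (0, 1))
(7, 0, R7, (1,))
(8, 0, R2, (0, 1))

bar 0: v0=E3 v1=E4 downbeat P8
bar 1: v0=F3 v1=A3 downbeat M3
bar 2: v0=D3 v1=B3 downbeat M6
bar 3: v0=B2 v1=F3 downbeat TT
bar 4: v0=G2 v1=G3 downbeat P8
bar 5: v0=A2 v1=D3 downbeat P4
bar 6: v0=F2 v1=C3 downbeat P5
bar 7: v0=D3 v1=B3 downbeat M6
bar 8: v0=E3 v1=E4 downbeat P8
  -> R4 @ bar 3 tick 0 v(0, 1): B2/F3 TT untreated
  -> R7 @ bar 3 tick 0 v(1,): B3->F3 leap 6st
  -> R4 @ bar 5 tick 0 v(0, 1): A2/D3 P4 untreated
  -> R7 @ bar 7 tick 0 v(1,): A2->B3 leap 14st
  -> R2 @ bar 8 tick 0 v(0, 1): D3/A3 P5 -> E3/E4 P8 similar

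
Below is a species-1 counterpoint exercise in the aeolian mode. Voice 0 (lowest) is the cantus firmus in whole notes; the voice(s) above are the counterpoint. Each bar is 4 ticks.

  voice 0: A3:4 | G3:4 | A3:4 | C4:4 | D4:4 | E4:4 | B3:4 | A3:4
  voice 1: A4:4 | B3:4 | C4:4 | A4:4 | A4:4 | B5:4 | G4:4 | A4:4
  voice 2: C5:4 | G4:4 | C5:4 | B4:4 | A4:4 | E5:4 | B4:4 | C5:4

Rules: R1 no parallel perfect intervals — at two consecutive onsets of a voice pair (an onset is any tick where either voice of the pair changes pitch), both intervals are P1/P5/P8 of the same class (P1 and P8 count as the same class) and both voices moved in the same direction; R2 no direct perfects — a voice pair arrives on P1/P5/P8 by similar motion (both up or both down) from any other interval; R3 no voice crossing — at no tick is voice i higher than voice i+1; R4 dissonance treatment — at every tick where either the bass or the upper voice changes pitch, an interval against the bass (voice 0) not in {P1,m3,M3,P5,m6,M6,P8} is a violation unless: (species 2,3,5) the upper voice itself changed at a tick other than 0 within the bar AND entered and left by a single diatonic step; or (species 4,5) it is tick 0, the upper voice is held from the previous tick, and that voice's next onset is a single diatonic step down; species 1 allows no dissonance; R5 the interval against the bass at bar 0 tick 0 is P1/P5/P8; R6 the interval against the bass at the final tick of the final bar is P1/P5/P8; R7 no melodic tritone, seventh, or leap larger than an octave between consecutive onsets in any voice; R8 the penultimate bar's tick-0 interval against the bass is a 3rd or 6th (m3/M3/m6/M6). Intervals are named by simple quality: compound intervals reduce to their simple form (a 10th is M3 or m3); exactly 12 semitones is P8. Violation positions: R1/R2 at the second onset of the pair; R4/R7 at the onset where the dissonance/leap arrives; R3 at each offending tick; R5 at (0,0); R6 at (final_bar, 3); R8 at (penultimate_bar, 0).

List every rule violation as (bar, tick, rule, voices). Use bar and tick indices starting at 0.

(0, 0, R5, (0, 2))
(1, 0, R2, (0, 2))
(1, 0, R7, (1,))
(2, 0, R2, (1, 2))
(3, 0, R4, (0, 2))
(5, 0, R1, (0, 1))
(5, 0, R2, (0, 2))
(5, 0, R2, (1, 2))
(5, 0, R3, (1, 2))
(5, 0, R7, (1,))
(5, 1, R3, (1, 2))
(5, 2, R3, (1, 2))
(5, 3, R3, (1, 2))
(6, 0, R1, (0, 2))
(6, 0, R7, (1,))
(6, 0, R8, (0, 2))
(7, 3, R6, (0, 2))

bar 0: v0=A3 v1=A4 v2=C5 downbeat m3
bar 1: v0=G3 v1=B3 v2=G4 downbeat P8
bar 2: v0=A3 v1=C4 v2=C5 downbeat m3
bar 3: v0=C4 v1=A4 v2=B4 downbeat M7
bar 4: v0=D4 v1=A4 v2=A4 downbeat P5
bar 5: v0=E4 v1=B5 v2=E5 downbeat P8
bar 6: v0=B3 v1=G4 v2=B4 downbeat P8
bar 7: v0=A3 v1=A4 v2=C5 downbeat m3
  -> R5 @ bar 0 tick 0 v(0, 2): opens on m3
  -> R2 @ bar 1 tick 0 v(0, 2): A3/C5 m3 -> G3/G4 P8 similar
  -> R7 @ bar 1 tick 0 v(1,): A4->B3 leap 10st
  -> R2 @ bar 2 tick 0 v(1, 2): B3/G4 m6 -> C4/C5 P8 similar
  -> R4 @ bar 3 tick 0 v(0, 2): C4/B4 M7 untreated
  -> R1 @ bar 5 tick 0 v(0, 1): D4/A4 P5 -> E4/B5 P5 similar
  -> R2 @ bar 5 tick 0 v(0, 2): D4/A4 P5 -> E4/E5 P8 similar
  -> R2 @ bar 5 tick 0 v(1, 2): A4/A4 P1 -> B5/E5 P5 similar
  -> R3 @ bar 5 tick 0 v(1, 2): B5 above E5
  -> R7 @ bar 5 tick 0 v(1,): A4->B5 leap 14st
  -> R3 @ bar 5 tick 1 v(1, 2): B5 above E5
  -> R3 @ bar 5 tick 2 v(1, 2): B5 above E5
  -> R3 @ bar 5 tick 3 v(1, 2): B5 above E5
  -> R1 @ bar 6 tick 0 v(0, 2): E4/E5 P8 -> B3/B4 P8 similar
  -> R7 @ bar 6 tick 0 v(1,): B5->G4 leap 16st
  -> R8 @ bar 6 tick 0 v(0, 2): penult P8 not 3rd/6th
  -> R6 @ bar 7 tick 3 v(0, 2): closes on m3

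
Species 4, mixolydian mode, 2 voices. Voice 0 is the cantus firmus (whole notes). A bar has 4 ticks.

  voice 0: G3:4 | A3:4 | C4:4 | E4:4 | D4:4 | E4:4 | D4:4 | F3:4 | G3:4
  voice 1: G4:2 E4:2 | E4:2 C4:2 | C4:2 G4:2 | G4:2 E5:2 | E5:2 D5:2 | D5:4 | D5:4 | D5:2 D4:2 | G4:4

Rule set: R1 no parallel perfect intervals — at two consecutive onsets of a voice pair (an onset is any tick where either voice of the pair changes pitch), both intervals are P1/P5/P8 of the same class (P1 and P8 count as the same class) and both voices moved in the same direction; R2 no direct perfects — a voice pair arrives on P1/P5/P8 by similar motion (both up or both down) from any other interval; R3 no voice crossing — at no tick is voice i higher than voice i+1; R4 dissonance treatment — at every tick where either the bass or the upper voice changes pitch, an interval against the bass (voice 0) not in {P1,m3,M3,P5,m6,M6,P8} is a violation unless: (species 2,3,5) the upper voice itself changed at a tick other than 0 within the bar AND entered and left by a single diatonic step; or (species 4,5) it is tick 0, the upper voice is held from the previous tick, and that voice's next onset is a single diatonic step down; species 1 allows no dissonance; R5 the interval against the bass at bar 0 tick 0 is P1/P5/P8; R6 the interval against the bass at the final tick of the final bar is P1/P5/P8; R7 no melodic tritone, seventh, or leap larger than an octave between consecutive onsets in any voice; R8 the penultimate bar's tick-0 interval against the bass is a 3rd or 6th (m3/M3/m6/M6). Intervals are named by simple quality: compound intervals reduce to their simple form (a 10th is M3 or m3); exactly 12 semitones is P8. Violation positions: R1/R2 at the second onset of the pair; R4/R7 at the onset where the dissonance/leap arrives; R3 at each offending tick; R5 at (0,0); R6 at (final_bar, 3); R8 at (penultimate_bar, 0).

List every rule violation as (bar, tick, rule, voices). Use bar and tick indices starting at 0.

bar 0: v0=G3 v1=G4 downbeat P8
bar 1: v0=A3 v1=E4 downbeat P5
bar 2: v0=C4 v1=C4 downbeat P1
bar 3: v0=E4 v1=G4 downbeat m3
bar 4: v0=D4 v1=E5 downbeat M2
bar 5: v0=E4 v1=D5 downbeat m7
bar 6: v0=D4 v1=D5 downbeat P8
bar 7: v0=F3 v1=D5 downbeat M6
bar 8: v0=G3 v1=G4 downbeat P8
  -> R4 @ bar 5 tick 0 v(0, 1): E4/D5 m7 untreated
  -> R2 @ bar 8 tick 0 v(0, 1): F3/D4 M6 -> G3/G4 P8 similar

(5, 0, R4, (0, 1))
(8, 0, R2, (0, 1))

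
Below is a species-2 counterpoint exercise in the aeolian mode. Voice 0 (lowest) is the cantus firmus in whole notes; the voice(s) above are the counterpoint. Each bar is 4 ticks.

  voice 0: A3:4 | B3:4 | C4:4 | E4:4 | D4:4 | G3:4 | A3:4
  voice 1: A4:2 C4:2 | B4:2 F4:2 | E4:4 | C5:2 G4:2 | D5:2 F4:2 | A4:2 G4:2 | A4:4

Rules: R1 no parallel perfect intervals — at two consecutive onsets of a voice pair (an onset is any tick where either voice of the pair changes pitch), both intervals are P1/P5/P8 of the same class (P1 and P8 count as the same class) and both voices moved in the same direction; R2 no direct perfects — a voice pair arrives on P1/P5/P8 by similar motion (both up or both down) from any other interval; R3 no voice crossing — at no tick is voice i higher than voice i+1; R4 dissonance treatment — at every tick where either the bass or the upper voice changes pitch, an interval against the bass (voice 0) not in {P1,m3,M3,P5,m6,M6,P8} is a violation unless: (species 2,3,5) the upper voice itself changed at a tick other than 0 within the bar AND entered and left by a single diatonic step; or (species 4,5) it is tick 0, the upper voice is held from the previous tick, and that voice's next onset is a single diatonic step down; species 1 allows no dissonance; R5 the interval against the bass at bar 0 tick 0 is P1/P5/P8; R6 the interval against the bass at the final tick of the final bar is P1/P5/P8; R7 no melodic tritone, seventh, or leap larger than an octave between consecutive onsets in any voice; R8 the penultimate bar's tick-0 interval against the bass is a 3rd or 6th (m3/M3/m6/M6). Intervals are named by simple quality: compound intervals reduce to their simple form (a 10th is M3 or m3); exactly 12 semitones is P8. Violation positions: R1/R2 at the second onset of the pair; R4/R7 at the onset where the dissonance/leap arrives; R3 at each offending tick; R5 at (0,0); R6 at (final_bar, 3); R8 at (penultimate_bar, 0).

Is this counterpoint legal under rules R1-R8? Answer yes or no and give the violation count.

bar 0: v0=A3 v1=A4 (P8)
bar 1: v0=B3 v1=B4 (P8)
bar 2: v0=C4 v1=E4 (M3)
bar 3: v0=E4 v1=C5 (m6)
bar 4: v0=D4 v1=D5 (P8)
bar 5: v0=G3 v1=A4 (M2)
bar 6: v0=A3 v1=A4 (P8)
  R2 @ bar1.0: A3/C4 m3 -> B3/B4 P8 similar
  R7 @ bar1.0: C4->B4 leap 11st
  R4 @ bar1.2: B3/F4 TT untreated
  R7 @ bar1.2: B4->F4 leap 6st
  R4 @ bar5.0: G3/A4 M2 untreated
  R8 @ bar5.0: penult M2 not 3rd/6th
  R1 @ bar6.0: G3/G4 P8 -> A3/A4 P8 similar

No (7 violations)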